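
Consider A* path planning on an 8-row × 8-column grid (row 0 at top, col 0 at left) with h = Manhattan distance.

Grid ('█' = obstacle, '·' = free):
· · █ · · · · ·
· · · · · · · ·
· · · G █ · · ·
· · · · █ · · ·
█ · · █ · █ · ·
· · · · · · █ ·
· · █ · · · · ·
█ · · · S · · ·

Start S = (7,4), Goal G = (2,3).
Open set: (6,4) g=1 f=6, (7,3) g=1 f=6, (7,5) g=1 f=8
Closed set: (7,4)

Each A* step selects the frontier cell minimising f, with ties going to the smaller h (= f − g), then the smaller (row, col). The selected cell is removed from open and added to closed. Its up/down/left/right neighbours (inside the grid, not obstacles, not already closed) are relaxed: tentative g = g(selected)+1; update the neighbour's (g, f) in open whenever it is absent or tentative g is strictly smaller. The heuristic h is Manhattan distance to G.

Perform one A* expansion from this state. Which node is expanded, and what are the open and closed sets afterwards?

step 1: expand (6,4) (f=6, h=5) → closed; open now [(5,4) g=2 f=6, (6,3) g=2 f=6, (6,5) g=2 f=8, (7,3) g=1 f=6, (7,5) g=1 f=8]

expanded=(6,4); open=[(5,4) g=2 f=6, (6,3) g=2 f=6, (6,5) g=2 f=8, (7,3) g=1 f=6, (7,5) g=1 f=8]; closed=[(6,4), (7,4)]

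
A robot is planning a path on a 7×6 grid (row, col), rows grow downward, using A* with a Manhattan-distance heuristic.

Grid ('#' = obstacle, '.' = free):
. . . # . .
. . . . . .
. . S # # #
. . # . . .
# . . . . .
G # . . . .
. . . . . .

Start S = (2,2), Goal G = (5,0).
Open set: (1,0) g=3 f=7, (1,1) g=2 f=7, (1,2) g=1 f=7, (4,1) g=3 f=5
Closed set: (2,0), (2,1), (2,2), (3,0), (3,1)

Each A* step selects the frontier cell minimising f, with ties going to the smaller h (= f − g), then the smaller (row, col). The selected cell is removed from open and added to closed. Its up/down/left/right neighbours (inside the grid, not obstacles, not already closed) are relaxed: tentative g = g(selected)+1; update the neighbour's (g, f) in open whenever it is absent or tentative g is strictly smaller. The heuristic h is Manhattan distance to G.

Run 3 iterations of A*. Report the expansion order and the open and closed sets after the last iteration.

step 1: expand (4,1) (f=5, h=2) → closed; open now [(1,0) g=3 f=7, (1,1) g=2 f=7, (1,2) g=1 f=7, (4,2) g=4 f=7]
step 2: expand (4,2) (f=7, h=3) → closed; open now [(1,0) g=3 f=7, (1,1) g=2 f=7, (1,2) g=1 f=7, (4,3) g=5 f=9, (5,2) g=5 f=7]
step 3: expand (5,2) (f=7, h=2) → closed; open now [(1,0) g=3 f=7, (1,1) g=2 f=7, (1,2) g=1 f=7, (4,3) g=5 f=9, (5,3) g=6 f=9, (6,2) g=6 f=9]

order=[(4,1) → (4,2) → (5,2)]; open=[(1,0) g=3 f=7, (1,1) g=2 f=7, (1,2) g=1 f=7, (4,3) g=5 f=9, (5,3) g=6 f=9, (6,2) g=6 f=9]; closed=[(2,0), (2,1), (2,2), (3,0), (3,1), (4,1), (4,2), (5,2)]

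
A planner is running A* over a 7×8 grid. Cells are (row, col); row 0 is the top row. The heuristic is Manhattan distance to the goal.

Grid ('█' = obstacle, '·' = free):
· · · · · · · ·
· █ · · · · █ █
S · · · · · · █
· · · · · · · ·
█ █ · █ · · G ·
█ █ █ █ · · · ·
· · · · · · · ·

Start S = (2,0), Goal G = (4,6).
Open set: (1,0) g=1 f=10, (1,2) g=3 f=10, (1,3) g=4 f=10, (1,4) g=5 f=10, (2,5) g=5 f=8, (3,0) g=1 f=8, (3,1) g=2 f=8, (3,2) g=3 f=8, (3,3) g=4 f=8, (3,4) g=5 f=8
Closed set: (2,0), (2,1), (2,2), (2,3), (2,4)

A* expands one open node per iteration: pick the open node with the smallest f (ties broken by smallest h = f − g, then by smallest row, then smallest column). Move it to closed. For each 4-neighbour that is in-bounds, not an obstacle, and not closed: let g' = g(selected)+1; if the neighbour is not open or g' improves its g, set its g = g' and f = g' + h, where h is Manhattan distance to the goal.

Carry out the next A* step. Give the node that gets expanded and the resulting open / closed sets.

step 1: expand (2,5) (f=8, h=3) → closed; open now [(1,0) g=1 f=10, (1,2) g=3 f=10, (1,3) g=4 f=10, (1,4) g=5 f=10, (1,5) g=6 f=10, (2,6) g=6 f=8, (3,0) g=1 f=8, (3,1) g=2 f=8, (3,2) g=3 f=8, (3,3) g=4 f=8, (3,4) g=5 f=8, (3,5) g=6 f=8]

expanded=(2,5); open=[(1,0) g=1 f=10, (1,2) g=3 f=10, (1,3) g=4 f=10, (1,4) g=5 f=10, (1,5) g=6 f=10, (2,6) g=6 f=8, (3,0) g=1 f=8, (3,1) g=2 f=8, (3,2) g=3 f=8, (3,3) g=4 f=8, (3,4) g=5 f=8, (3,5) g=6 f=8]; closed=[(2,0), (2,1), (2,2), (2,3), (2,4), (2,5)]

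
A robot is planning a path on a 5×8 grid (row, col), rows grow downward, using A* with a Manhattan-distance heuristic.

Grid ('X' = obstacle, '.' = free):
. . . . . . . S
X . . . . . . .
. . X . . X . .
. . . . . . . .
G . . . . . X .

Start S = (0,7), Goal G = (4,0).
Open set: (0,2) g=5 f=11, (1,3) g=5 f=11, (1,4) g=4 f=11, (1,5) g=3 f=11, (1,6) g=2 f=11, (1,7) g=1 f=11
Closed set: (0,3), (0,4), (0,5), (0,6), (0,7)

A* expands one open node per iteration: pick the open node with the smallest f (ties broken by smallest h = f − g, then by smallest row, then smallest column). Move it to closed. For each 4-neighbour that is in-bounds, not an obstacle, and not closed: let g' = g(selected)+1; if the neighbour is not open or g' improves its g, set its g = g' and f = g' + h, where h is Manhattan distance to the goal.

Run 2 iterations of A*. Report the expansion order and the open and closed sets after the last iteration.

step 1: expand (0,2) (f=11, h=6) → closed; open now [(0,1) g=6 f=11, (1,2) g=6 f=11, (1,3) g=5 f=11, (1,4) g=4 f=11, (1,5) g=3 f=11, (1,6) g=2 f=11, (1,7) g=1 f=11]
step 2: expand (0,1) (f=11, h=5) → closed; open now [(0,0) g=7 f=11, (1,1) g=7 f=11, (1,2) g=6 f=11, (1,3) g=5 f=11, (1,4) g=4 f=11, (1,5) g=3 f=11, (1,6) g=2 f=11, (1,7) g=1 f=11]

order=[(0,2) → (0,1)]; open=[(0,0) g=7 f=11, (1,1) g=7 f=11, (1,2) g=6 f=11, (1,3) g=5 f=11, (1,4) g=4 f=11, (1,5) g=3 f=11, (1,6) g=2 f=11, (1,7) g=1 f=11]; closed=[(0,1), (0,2), (0,3), (0,4), (0,5), (0,6), (0,7)]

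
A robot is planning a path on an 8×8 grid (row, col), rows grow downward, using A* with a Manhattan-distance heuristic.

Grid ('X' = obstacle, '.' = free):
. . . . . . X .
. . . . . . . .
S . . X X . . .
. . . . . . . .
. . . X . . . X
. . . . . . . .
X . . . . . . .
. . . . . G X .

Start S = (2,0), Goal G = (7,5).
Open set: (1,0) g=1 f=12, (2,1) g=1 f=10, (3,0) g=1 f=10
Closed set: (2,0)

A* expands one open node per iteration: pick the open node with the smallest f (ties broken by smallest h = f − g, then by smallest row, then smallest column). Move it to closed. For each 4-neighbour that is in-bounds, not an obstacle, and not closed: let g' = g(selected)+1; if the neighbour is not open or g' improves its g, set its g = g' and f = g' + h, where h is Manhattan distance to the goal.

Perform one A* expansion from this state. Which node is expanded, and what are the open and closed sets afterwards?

step 1: expand (2,1) (f=10, h=9) → closed; open now [(1,0) g=1 f=12, (1,1) g=2 f=12, (2,2) g=2 f=10, (3,0) g=1 f=10, (3,1) g=2 f=10]

expanded=(2,1); open=[(1,0) g=1 f=12, (1,1) g=2 f=12, (2,2) g=2 f=10, (3,0) g=1 f=10, (3,1) g=2 f=10]; closed=[(2,0), (2,1)]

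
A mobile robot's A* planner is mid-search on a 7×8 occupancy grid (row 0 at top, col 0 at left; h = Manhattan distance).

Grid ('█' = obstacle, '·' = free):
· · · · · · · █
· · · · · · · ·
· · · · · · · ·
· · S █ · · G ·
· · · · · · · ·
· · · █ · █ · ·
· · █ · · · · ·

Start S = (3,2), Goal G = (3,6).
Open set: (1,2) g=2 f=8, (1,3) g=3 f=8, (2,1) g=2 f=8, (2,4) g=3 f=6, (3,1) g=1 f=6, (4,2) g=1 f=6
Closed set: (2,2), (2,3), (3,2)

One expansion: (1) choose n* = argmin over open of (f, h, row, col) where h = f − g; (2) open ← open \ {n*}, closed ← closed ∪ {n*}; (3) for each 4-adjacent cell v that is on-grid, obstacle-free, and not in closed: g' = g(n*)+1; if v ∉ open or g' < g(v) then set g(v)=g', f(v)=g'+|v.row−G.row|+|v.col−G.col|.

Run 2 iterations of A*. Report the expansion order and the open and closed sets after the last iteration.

step 1: expand (2,4) (f=6, h=3) → closed; open now [(1,2) g=2 f=8, (1,3) g=3 f=8, (1,4) g=4 f=8, (2,1) g=2 f=8, (2,5) g=4 f=6, (3,1) g=1 f=6, (3,4) g=4 f=6, (4,2) g=1 f=6]
step 2: expand (2,5) (f=6, h=2) → closed; open now [(1,2) g=2 f=8, (1,3) g=3 f=8, (1,4) g=4 f=8, (1,5) g=5 f=8, (2,1) g=2 f=8, (2,6) g=5 f=6, (3,1) g=1 f=6, (3,4) g=4 f=6, (3,5) g=5 f=6, (4,2) g=1 f=6]

order=[(2,4) → (2,5)]; open=[(1,2) g=2 f=8, (1,3) g=3 f=8, (1,4) g=4 f=8, (1,5) g=5 f=8, (2,1) g=2 f=8, (2,6) g=5 f=6, (3,1) g=1 f=6, (3,4) g=4 f=6, (3,5) g=5 f=6, (4,2) g=1 f=6]; closed=[(2,2), (2,3), (2,4), (2,5), (3,2)]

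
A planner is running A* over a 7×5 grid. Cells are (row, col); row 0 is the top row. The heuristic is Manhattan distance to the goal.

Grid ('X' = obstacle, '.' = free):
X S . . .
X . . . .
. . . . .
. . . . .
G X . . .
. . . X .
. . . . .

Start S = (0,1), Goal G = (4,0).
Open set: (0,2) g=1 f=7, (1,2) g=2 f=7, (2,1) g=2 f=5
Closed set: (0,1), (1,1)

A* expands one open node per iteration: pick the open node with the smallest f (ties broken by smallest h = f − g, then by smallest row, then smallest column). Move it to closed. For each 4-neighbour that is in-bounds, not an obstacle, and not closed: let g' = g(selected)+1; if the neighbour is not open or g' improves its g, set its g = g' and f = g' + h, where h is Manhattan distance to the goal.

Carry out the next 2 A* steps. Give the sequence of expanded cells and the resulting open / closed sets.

order=[(2,1) → (2,0)]; open=[(0,2) g=1 f=7, (1,2) g=2 f=7, (2,2) g=3 f=7, (3,0) g=4 f=5, (3,1) g=3 f=5]; closed=[(0,1), (1,1), (2,0), (2,1)]

step 1: expand (2,1) (f=5, h=3) → closed; open now [(0,2) g=1 f=7, (1,2) g=2 f=7, (2,0) g=3 f=5, (2,2) g=3 f=7, (3,1) g=3 f=5]
step 2: expand (2,0) (f=5, h=2) → closed; open now [(0,2) g=1 f=7, (1,2) g=2 f=7, (2,2) g=3 f=7, (3,0) g=4 f=5, (3,1) g=3 f=5]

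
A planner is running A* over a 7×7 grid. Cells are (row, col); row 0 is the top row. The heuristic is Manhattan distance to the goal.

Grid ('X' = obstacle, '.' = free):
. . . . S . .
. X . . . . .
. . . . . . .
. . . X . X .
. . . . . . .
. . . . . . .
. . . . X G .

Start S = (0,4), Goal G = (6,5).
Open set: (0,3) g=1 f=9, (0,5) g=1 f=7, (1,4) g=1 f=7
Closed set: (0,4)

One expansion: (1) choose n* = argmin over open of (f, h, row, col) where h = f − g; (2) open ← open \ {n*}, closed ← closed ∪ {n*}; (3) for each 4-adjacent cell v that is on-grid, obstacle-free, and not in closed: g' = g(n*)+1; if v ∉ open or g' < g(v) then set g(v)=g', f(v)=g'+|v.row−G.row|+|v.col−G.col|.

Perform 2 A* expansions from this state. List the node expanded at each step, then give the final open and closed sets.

step 1: expand (0,5) (f=7, h=6) → closed; open now [(0,3) g=1 f=9, (0,6) g=2 f=9, (1,4) g=1 f=7, (1,5) g=2 f=7]
step 2: expand (1,5) (f=7, h=5) → closed; open now [(0,3) g=1 f=9, (0,6) g=2 f=9, (1,4) g=1 f=7, (1,6) g=3 f=9, (2,5) g=3 f=7]

order=[(0,5) → (1,5)]; open=[(0,3) g=1 f=9, (0,6) g=2 f=9, (1,4) g=1 f=7, (1,6) g=3 f=9, (2,5) g=3 f=7]; closed=[(0,4), (0,5), (1,5)]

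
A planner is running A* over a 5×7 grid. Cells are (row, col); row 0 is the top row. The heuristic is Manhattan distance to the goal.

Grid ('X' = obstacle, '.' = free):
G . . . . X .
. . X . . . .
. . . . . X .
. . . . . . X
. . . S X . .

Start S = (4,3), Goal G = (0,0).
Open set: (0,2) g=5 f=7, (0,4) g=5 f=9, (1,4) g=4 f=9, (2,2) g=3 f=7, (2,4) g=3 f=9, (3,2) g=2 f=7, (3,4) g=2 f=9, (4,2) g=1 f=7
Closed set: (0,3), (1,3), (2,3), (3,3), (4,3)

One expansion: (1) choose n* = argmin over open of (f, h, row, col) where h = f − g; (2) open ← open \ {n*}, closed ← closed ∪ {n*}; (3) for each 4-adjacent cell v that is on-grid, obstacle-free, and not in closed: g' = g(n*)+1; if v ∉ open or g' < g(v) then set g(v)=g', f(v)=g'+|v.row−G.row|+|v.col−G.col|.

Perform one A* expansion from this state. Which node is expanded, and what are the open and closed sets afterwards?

step 1: expand (0,2) (f=7, h=2) → closed; open now [(0,1) g=6 f=7, (0,4) g=5 f=9, (1,4) g=4 f=9, (2,2) g=3 f=7, (2,4) g=3 f=9, (3,2) g=2 f=7, (3,4) g=2 f=9, (4,2) g=1 f=7]

expanded=(0,2); open=[(0,1) g=6 f=7, (0,4) g=5 f=9, (1,4) g=4 f=9, (2,2) g=3 f=7, (2,4) g=3 f=9, (3,2) g=2 f=7, (3,4) g=2 f=9, (4,2) g=1 f=7]; closed=[(0,2), (0,3), (1,3), (2,3), (3,3), (4,3)]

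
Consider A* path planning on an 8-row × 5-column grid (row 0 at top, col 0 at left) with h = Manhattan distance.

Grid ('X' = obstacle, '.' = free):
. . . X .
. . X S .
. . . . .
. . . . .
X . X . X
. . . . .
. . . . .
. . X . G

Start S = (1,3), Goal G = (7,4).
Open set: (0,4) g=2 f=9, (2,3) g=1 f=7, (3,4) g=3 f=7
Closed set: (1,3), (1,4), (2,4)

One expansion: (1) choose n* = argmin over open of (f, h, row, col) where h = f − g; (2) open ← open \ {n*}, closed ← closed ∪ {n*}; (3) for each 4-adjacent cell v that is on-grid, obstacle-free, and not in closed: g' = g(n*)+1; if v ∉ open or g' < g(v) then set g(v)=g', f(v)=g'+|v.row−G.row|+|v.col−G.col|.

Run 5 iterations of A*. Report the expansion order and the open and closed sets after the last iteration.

step 1: expand (3,4) (f=7, h=4) → closed; open now [(0,4) g=2 f=9, (2,3) g=1 f=7, (3,3) g=4 f=9]
step 2: expand (2,3) (f=7, h=6) → closed; open now [(0,4) g=2 f=9, (2,2) g=2 f=9, (3,3) g=2 f=7]
step 3: expand (3,3) (f=7, h=5) → closed; open now [(0,4) g=2 f=9, (2,2) g=2 f=9, (3,2) g=3 f=9, (4,3) g=3 f=7]
step 4: expand (4,3) (f=7, h=4) → closed; open now [(0,4) g=2 f=9, (2,2) g=2 f=9, (3,2) g=3 f=9, (5,3) g=4 f=7]
step 5: expand (5,3) (f=7, h=3) → closed; open now [(0,4) g=2 f=9, (2,2) g=2 f=9, (3,2) g=3 f=9, (5,2) g=5 f=9, (5,4) g=5 f=7, (6,3) g=5 f=7]

order=[(3,4) → (2,3) → (3,3) → (4,3) → (5,3)]; open=[(0,4) g=2 f=9, (2,2) g=2 f=9, (3,2) g=3 f=9, (5,2) g=5 f=9, (5,4) g=5 f=7, (6,3) g=5 f=7]; closed=[(1,3), (1,4), (2,3), (2,4), (3,3), (3,4), (4,3), (5,3)]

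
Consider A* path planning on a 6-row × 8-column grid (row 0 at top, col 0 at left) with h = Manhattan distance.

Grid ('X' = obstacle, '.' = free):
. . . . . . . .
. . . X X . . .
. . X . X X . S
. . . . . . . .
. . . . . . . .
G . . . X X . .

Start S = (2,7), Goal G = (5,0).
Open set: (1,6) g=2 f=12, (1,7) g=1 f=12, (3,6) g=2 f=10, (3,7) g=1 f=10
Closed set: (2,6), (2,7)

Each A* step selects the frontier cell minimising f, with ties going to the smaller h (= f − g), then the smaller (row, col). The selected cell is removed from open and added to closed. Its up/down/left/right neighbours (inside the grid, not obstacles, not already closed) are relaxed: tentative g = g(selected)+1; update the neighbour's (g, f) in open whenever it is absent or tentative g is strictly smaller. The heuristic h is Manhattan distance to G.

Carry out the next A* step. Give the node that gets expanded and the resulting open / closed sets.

expanded=(3,6); open=[(1,6) g=2 f=12, (1,7) g=1 f=12, (3,5) g=3 f=10, (3,7) g=1 f=10, (4,6) g=3 f=10]; closed=[(2,6), (2,7), (3,6)]

step 1: expand (3,6) (f=10, h=8) → closed; open now [(1,6) g=2 f=12, (1,7) g=1 f=12, (3,5) g=3 f=10, (3,7) g=1 f=10, (4,6) g=3 f=10]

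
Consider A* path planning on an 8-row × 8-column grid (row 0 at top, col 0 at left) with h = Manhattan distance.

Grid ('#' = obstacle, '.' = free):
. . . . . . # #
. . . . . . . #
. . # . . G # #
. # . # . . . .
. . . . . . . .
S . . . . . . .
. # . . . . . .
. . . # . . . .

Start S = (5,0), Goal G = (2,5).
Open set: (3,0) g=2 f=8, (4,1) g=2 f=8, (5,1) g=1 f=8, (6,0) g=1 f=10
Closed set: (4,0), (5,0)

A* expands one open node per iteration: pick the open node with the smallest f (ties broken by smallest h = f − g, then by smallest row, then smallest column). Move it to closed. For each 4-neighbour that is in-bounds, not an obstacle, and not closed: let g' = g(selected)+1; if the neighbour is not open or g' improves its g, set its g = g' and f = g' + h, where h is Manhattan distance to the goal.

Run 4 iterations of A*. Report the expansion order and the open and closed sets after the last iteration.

step 1: expand (3,0) (f=8, h=6) → closed; open now [(2,0) g=3 f=8, (4,1) g=2 f=8, (5,1) g=1 f=8, (6,0) g=1 f=10]
step 2: expand (2,0) (f=8, h=5) → closed; open now [(1,0) g=4 f=10, (2,1) g=4 f=8, (4,1) g=2 f=8, (5,1) g=1 f=8, (6,0) g=1 f=10]
step 3: expand (2,1) (f=8, h=4) → closed; open now [(1,0) g=4 f=10, (1,1) g=5 f=10, (4,1) g=2 f=8, (5,1) g=1 f=8, (6,0) g=1 f=10]
step 4: expand (4,1) (f=8, h=6) → closed; open now [(1,0) g=4 f=10, (1,1) g=5 f=10, (4,2) g=3 f=8, (5,1) g=1 f=8, (6,0) g=1 f=10]

order=[(3,0) → (2,0) → (2,1) → (4,1)]; open=[(1,0) g=4 f=10, (1,1) g=5 f=10, (4,2) g=3 f=8, (5,1) g=1 f=8, (6,0) g=1 f=10]; closed=[(2,0), (2,1), (3,0), (4,0), (4,1), (5,0)]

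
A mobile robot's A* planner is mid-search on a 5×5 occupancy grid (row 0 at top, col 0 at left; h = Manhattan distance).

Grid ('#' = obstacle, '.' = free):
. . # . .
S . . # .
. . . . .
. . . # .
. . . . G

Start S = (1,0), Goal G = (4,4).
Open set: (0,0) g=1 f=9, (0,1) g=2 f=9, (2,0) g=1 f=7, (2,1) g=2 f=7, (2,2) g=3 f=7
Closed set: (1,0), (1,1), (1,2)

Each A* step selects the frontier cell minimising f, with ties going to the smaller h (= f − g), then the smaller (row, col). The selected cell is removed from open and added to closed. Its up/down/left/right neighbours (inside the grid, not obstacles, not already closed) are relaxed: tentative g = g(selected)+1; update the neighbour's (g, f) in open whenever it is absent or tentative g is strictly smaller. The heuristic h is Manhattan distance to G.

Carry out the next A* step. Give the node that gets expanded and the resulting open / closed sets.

step 1: expand (2,2) (f=7, h=4) → closed; open now [(0,0) g=1 f=9, (0,1) g=2 f=9, (2,0) g=1 f=7, (2,1) g=2 f=7, (2,3) g=4 f=7, (3,2) g=4 f=7]

expanded=(2,2); open=[(0,0) g=1 f=9, (0,1) g=2 f=9, (2,0) g=1 f=7, (2,1) g=2 f=7, (2,3) g=4 f=7, (3,2) g=4 f=7]; closed=[(1,0), (1,1), (1,2), (2,2)]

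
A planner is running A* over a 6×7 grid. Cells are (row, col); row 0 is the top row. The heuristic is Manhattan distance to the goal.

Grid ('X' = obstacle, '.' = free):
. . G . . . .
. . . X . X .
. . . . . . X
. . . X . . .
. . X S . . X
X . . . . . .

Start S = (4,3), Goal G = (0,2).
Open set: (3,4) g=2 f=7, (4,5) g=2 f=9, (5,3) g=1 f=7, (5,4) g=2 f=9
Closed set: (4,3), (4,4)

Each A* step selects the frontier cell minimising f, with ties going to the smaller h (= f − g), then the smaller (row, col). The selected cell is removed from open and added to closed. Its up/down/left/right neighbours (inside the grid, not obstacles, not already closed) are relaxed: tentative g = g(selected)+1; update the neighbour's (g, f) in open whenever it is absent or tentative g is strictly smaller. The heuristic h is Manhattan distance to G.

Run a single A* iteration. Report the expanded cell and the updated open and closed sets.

step 1: expand (3,4) (f=7, h=5) → closed; open now [(2,4) g=3 f=7, (3,5) g=3 f=9, (4,5) g=2 f=9, (5,3) g=1 f=7, (5,4) g=2 f=9]

expanded=(3,4); open=[(2,4) g=3 f=7, (3,5) g=3 f=9, (4,5) g=2 f=9, (5,3) g=1 f=7, (5,4) g=2 f=9]; closed=[(3,4), (4,3), (4,4)]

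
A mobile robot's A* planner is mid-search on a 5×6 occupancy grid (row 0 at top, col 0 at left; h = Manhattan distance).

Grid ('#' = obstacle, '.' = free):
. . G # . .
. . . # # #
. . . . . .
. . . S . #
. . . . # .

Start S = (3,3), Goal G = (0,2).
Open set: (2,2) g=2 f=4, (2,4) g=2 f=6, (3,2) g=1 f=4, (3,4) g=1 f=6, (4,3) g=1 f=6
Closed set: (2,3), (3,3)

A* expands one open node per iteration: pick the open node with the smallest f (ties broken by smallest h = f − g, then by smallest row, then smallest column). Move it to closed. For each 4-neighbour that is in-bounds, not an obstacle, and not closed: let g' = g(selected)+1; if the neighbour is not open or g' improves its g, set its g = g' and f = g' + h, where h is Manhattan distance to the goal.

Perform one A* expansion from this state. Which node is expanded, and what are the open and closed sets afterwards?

step 1: expand (2,2) (f=4, h=2) → closed; open now [(1,2) g=3 f=4, (2,1) g=3 f=6, (2,4) g=2 f=6, (3,2) g=1 f=4, (3,4) g=1 f=6, (4,3) g=1 f=6]

expanded=(2,2); open=[(1,2) g=3 f=4, (2,1) g=3 f=6, (2,4) g=2 f=6, (3,2) g=1 f=4, (3,4) g=1 f=6, (4,3) g=1 f=6]; closed=[(2,2), (2,3), (3,3)]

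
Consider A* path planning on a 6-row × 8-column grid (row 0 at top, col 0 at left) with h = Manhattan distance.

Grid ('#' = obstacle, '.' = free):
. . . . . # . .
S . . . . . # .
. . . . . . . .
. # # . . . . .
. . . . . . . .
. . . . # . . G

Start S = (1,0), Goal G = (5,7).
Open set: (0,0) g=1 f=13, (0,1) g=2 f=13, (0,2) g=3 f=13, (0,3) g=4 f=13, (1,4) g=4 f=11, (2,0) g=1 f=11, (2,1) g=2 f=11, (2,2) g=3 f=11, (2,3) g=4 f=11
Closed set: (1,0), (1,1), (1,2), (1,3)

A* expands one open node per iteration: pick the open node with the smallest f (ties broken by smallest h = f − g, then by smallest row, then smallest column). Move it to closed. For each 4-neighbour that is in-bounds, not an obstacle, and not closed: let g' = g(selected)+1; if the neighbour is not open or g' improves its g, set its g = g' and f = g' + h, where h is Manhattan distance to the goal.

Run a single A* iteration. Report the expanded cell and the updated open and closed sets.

expanded=(1,4); open=[(0,0) g=1 f=13, (0,1) g=2 f=13, (0,2) g=3 f=13, (0,3) g=4 f=13, (0,4) g=5 f=13, (1,5) g=5 f=11, (2,0) g=1 f=11, (2,1) g=2 f=11, (2,2) g=3 f=11, (2,3) g=4 f=11, (2,4) g=5 f=11]; closed=[(1,0), (1,1), (1,2), (1,3), (1,4)]

step 1: expand (1,4) (f=11, h=7) → closed; open now [(0,0) g=1 f=13, (0,1) g=2 f=13, (0,2) g=3 f=13, (0,3) g=4 f=13, (0,4) g=5 f=13, (1,5) g=5 f=11, (2,0) g=1 f=11, (2,1) g=2 f=11, (2,2) g=3 f=11, (2,3) g=4 f=11, (2,4) g=5 f=11]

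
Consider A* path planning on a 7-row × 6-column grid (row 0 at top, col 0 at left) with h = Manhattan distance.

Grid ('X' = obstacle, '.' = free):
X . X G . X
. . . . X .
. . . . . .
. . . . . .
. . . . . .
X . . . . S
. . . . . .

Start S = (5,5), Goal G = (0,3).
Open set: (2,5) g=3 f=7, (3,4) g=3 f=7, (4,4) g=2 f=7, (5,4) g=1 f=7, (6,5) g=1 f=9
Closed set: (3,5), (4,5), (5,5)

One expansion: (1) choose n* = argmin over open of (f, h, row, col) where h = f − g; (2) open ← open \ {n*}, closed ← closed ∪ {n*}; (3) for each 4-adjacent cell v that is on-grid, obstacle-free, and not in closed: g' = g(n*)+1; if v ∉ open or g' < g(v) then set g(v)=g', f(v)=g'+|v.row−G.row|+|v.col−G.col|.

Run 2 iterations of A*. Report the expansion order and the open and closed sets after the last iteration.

step 1: expand (2,5) (f=7, h=4) → closed; open now [(1,5) g=4 f=7, (2,4) g=4 f=7, (3,4) g=3 f=7, (4,4) g=2 f=7, (5,4) g=1 f=7, (6,5) g=1 f=9]
step 2: expand (1,5) (f=7, h=3) → closed; open now [(2,4) g=4 f=7, (3,4) g=3 f=7, (4,4) g=2 f=7, (5,4) g=1 f=7, (6,5) g=1 f=9]

order=[(2,5) → (1,5)]; open=[(2,4) g=4 f=7, (3,4) g=3 f=7, (4,4) g=2 f=7, (5,4) g=1 f=7, (6,5) g=1 f=9]; closed=[(1,5), (2,5), (3,5), (4,5), (5,5)]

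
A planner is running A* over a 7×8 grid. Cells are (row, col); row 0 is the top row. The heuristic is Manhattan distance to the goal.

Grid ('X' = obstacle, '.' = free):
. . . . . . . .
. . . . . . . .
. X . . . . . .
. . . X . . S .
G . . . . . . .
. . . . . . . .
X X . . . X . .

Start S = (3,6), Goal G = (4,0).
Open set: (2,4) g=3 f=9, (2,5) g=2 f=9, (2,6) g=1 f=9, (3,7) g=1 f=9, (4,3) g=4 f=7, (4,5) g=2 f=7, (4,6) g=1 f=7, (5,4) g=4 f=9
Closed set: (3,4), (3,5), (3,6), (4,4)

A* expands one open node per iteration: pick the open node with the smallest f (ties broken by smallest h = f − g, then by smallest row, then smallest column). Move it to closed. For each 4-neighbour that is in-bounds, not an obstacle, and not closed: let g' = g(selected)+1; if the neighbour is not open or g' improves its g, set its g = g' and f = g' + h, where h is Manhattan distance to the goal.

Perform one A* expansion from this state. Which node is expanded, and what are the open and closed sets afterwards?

expanded=(4,3); open=[(2,4) g=3 f=9, (2,5) g=2 f=9, (2,6) g=1 f=9, (3,7) g=1 f=9, (4,2) g=5 f=7, (4,5) g=2 f=7, (4,6) g=1 f=7, (5,3) g=5 f=9, (5,4) g=4 f=9]; closed=[(3,4), (3,5), (3,6), (4,3), (4,4)]

step 1: expand (4,3) (f=7, h=3) → closed; open now [(2,4) g=3 f=9, (2,5) g=2 f=9, (2,6) g=1 f=9, (3,7) g=1 f=9, (4,2) g=5 f=7, (4,5) g=2 f=7, (4,6) g=1 f=7, (5,3) g=5 f=9, (5,4) g=4 f=9]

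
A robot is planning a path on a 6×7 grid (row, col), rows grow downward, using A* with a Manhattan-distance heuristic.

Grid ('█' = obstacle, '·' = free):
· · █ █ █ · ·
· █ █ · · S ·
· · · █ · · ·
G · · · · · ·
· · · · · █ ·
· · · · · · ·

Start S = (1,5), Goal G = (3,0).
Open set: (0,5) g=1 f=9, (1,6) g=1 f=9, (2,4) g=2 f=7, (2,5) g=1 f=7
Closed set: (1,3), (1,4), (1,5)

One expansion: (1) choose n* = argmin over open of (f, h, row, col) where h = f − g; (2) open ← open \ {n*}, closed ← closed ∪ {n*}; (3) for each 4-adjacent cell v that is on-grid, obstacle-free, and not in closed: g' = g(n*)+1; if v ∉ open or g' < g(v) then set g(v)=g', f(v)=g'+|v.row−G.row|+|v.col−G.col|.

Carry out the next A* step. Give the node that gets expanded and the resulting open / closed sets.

step 1: expand (2,4) (f=7, h=5) → closed; open now [(0,5) g=1 f=9, (1,6) g=1 f=9, (2,5) g=1 f=7, (3,4) g=3 f=7]

expanded=(2,4); open=[(0,5) g=1 f=9, (1,6) g=1 f=9, (2,5) g=1 f=7, (3,4) g=3 f=7]; closed=[(1,3), (1,4), (1,5), (2,4)]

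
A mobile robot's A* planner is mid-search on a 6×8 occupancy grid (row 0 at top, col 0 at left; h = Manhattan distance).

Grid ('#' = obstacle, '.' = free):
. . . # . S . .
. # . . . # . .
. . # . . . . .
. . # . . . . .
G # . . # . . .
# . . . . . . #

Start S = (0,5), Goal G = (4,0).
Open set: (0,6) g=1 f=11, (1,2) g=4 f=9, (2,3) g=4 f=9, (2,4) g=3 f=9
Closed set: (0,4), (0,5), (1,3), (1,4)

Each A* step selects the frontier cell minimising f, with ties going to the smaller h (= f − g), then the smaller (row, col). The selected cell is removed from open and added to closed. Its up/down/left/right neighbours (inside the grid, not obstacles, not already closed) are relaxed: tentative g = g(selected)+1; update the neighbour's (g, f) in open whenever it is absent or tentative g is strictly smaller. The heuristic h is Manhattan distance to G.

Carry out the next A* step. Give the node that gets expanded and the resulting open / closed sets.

step 1: expand (1,2) (f=9, h=5) → closed; open now [(0,2) g=5 f=11, (0,6) g=1 f=11, (2,3) g=4 f=9, (2,4) g=3 f=9]

expanded=(1,2); open=[(0,2) g=5 f=11, (0,6) g=1 f=11, (2,3) g=4 f=9, (2,4) g=3 f=9]; closed=[(0,4), (0,5), (1,2), (1,3), (1,4)]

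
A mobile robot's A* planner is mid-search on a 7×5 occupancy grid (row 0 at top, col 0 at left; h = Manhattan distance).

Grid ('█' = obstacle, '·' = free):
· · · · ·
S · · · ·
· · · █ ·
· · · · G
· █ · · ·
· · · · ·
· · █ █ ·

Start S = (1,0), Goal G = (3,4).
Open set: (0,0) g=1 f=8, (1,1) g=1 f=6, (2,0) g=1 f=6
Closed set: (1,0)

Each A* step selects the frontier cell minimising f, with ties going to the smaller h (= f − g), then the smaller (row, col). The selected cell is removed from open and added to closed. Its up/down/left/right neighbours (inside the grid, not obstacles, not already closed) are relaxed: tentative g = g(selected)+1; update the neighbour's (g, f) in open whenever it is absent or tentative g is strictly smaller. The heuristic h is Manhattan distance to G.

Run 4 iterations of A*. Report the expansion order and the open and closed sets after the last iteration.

step 1: expand (1,1) (f=6, h=5) → closed; open now [(0,0) g=1 f=8, (0,1) g=2 f=8, (1,2) g=2 f=6, (2,0) g=1 f=6, (2,1) g=2 f=6]
step 2: expand (1,2) (f=6, h=4) → closed; open now [(0,0) g=1 f=8, (0,1) g=2 f=8, (0,2) g=3 f=8, (1,3) g=3 f=6, (2,0) g=1 f=6, (2,1) g=2 f=6, (2,2) g=3 f=6]
step 3: expand (1,3) (f=6, h=3) → closed; open now [(0,0) g=1 f=8, (0,1) g=2 f=8, (0,2) g=3 f=8, (0,3) g=4 f=8, (1,4) g=4 f=6, (2,0) g=1 f=6, (2,1) g=2 f=6, (2,2) g=3 f=6]
step 4: expand (1,4) (f=6, h=2) → closed; open now [(0,0) g=1 f=8, (0,1) g=2 f=8, (0,2) g=3 f=8, (0,3) g=4 f=8, (0,4) g=5 f=8, (2,0) g=1 f=6, (2,1) g=2 f=6, (2,2) g=3 f=6, (2,4) g=5 f=6]

order=[(1,1) → (1,2) → (1,3) → (1,4)]; open=[(0,0) g=1 f=8, (0,1) g=2 f=8, (0,2) g=3 f=8, (0,3) g=4 f=8, (0,4) g=5 f=8, (2,0) g=1 f=6, (2,1) g=2 f=6, (2,2) g=3 f=6, (2,4) g=5 f=6]; closed=[(1,0), (1,1), (1,2), (1,3), (1,4)]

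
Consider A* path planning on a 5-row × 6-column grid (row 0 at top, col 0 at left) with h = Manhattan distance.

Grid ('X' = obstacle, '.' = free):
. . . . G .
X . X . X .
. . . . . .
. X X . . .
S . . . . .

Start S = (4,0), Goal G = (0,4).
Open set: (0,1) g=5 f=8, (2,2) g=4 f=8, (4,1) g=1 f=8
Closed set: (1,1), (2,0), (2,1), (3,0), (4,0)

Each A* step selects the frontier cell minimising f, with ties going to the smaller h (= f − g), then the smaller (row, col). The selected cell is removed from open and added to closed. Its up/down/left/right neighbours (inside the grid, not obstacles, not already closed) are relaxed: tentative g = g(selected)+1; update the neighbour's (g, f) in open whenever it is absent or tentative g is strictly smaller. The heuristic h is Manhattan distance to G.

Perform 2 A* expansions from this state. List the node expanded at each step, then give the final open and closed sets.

step 1: expand (0,1) (f=8, h=3) → closed; open now [(0,0) g=6 f=10, (0,2) g=6 f=8, (2,2) g=4 f=8, (4,1) g=1 f=8]
step 2: expand (0,2) (f=8, h=2) → closed; open now [(0,0) g=6 f=10, (0,3) g=7 f=8, (2,2) g=4 f=8, (4,1) g=1 f=8]

order=[(0,1) → (0,2)]; open=[(0,0) g=6 f=10, (0,3) g=7 f=8, (2,2) g=4 f=8, (4,1) g=1 f=8]; closed=[(0,1), (0,2), (1,1), (2,0), (2,1), (3,0), (4,0)]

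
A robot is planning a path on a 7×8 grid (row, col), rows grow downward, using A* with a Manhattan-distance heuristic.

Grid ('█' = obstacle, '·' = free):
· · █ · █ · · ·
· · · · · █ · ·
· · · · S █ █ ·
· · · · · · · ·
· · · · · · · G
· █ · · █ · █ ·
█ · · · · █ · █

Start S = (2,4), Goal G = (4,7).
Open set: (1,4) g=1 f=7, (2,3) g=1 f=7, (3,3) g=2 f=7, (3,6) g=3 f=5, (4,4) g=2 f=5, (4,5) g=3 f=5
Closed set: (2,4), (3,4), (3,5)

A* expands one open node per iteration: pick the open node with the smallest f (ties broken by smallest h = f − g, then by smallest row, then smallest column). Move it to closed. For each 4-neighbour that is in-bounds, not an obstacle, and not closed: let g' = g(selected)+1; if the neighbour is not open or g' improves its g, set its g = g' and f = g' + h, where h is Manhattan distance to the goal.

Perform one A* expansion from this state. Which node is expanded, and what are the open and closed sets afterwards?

expanded=(3,6); open=[(1,4) g=1 f=7, (2,3) g=1 f=7, (3,3) g=2 f=7, (3,7) g=4 f=5, (4,4) g=2 f=5, (4,5) g=3 f=5, (4,6) g=4 f=5]; closed=[(2,4), (3,4), (3,5), (3,6)]

step 1: expand (3,6) (f=5, h=2) → closed; open now [(1,4) g=1 f=7, (2,3) g=1 f=7, (3,3) g=2 f=7, (3,7) g=4 f=5, (4,4) g=2 f=5, (4,5) g=3 f=5, (4,6) g=4 f=5]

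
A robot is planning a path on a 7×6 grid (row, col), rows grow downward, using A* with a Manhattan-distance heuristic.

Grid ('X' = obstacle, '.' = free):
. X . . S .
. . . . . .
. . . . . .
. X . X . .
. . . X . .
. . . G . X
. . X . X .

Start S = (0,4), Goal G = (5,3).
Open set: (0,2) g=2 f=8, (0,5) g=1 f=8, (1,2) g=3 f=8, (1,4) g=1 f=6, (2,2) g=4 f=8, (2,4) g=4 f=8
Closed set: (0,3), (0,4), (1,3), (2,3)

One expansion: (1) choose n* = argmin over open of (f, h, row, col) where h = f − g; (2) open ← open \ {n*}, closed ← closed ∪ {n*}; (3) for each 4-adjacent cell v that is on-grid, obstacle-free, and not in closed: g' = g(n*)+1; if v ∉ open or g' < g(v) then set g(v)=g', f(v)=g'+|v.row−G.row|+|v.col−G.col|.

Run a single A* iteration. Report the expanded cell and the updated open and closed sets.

step 1: expand (1,4) (f=6, h=5) → closed; open now [(0,2) g=2 f=8, (0,5) g=1 f=8, (1,2) g=3 f=8, (1,5) g=2 f=8, (2,2) g=4 f=8, (2,4) g=2 f=6]

expanded=(1,4); open=[(0,2) g=2 f=8, (0,5) g=1 f=8, (1,2) g=3 f=8, (1,5) g=2 f=8, (2,2) g=4 f=8, (2,4) g=2 f=6]; closed=[(0,3), (0,4), (1,3), (1,4), (2,3)]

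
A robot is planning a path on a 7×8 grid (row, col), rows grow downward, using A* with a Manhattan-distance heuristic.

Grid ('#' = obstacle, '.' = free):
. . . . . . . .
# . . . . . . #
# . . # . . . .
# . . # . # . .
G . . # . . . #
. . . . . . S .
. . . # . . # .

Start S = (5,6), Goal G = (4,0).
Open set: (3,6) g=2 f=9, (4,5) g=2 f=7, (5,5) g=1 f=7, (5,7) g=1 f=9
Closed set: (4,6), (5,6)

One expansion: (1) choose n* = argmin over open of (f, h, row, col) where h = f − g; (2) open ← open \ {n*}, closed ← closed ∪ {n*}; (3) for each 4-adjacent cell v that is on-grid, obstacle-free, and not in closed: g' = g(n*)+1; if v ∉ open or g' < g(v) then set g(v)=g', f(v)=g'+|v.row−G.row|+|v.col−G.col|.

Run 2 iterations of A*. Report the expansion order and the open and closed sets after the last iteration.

step 1: expand (4,5) (f=7, h=5) → closed; open now [(3,6) g=2 f=9, (4,4) g=3 f=7, (5,5) g=1 f=7, (5,7) g=1 f=9]
step 2: expand (4,4) (f=7, h=4) → closed; open now [(3,4) g=4 f=9, (3,6) g=2 f=9, (5,4) g=4 f=9, (5,5) g=1 f=7, (5,7) g=1 f=9]

order=[(4,5) → (4,4)]; open=[(3,4) g=4 f=9, (3,6) g=2 f=9, (5,4) g=4 f=9, (5,5) g=1 f=7, (5,7) g=1 f=9]; closed=[(4,4), (4,5), (4,6), (5,6)]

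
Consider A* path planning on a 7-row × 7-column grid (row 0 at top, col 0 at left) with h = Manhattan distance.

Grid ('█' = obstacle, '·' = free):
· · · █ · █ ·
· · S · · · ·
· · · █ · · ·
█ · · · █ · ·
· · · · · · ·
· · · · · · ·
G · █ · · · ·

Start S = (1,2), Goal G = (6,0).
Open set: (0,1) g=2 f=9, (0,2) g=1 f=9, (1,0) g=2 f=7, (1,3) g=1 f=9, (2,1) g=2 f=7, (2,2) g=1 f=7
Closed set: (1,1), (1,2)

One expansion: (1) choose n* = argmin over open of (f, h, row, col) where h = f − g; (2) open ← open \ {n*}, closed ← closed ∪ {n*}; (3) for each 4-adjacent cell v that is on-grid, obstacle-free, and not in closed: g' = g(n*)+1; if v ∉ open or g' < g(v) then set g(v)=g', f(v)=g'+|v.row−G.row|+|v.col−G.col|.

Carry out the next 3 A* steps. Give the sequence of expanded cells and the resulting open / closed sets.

order=[(1,0) → (2,0) → (2,1)]; open=[(0,0) g=3 f=9, (0,1) g=2 f=9, (0,2) g=1 f=9, (1,3) g=1 f=9, (2,2) g=1 f=7, (3,1) g=3 f=7]; closed=[(1,0), (1,1), (1,2), (2,0), (2,1)]

step 1: expand (1,0) (f=7, h=5) → closed; open now [(0,0) g=3 f=9, (0,1) g=2 f=9, (0,2) g=1 f=9, (1,3) g=1 f=9, (2,0) g=3 f=7, (2,1) g=2 f=7, (2,2) g=1 f=7]
step 2: expand (2,0) (f=7, h=4) → closed; open now [(0,0) g=3 f=9, (0,1) g=2 f=9, (0,2) g=1 f=9, (1,3) g=1 f=9, (2,1) g=2 f=7, (2,2) g=1 f=7]
step 3: expand (2,1) (f=7, h=5) → closed; open now [(0,0) g=3 f=9, (0,1) g=2 f=9, (0,2) g=1 f=9, (1,3) g=1 f=9, (2,2) g=1 f=7, (3,1) g=3 f=7]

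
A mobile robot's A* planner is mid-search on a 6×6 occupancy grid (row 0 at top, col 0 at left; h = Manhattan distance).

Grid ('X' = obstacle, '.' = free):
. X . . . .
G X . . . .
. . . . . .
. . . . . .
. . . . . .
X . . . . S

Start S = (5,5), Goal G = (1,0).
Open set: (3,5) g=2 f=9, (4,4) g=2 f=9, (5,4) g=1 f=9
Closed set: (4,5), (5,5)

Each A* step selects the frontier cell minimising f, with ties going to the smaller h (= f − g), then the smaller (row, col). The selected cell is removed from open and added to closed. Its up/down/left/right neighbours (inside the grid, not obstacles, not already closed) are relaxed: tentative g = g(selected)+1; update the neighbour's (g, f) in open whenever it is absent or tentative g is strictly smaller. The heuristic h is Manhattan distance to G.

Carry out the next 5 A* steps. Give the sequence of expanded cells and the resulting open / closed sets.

step 1: expand (3,5) (f=9, h=7) → closed; open now [(2,5) g=3 f=9, (3,4) g=3 f=9, (4,4) g=2 f=9, (5,4) g=1 f=9]
step 2: expand (2,5) (f=9, h=6) → closed; open now [(1,5) g=4 f=9, (2,4) g=4 f=9, (3,4) g=3 f=9, (4,4) g=2 f=9, (5,4) g=1 f=9]
step 3: expand (1,5) (f=9, h=5) → closed; open now [(0,5) g=5 f=11, (1,4) g=5 f=9, (2,4) g=4 f=9, (3,4) g=3 f=9, (4,4) g=2 f=9, (5,4) g=1 f=9]
step 4: expand (1,4) (f=9, h=4) → closed; open now [(0,4) g=6 f=11, (0,5) g=5 f=11, (1,3) g=6 f=9, (2,4) g=4 f=9, (3,4) g=3 f=9, (4,4) g=2 f=9, (5,4) g=1 f=9]
step 5: expand (1,3) (f=9, h=3) → closed; open now [(0,3) g=7 f=11, (0,4) g=6 f=11, (0,5) g=5 f=11, (1,2) g=7 f=9, (2,3) g=7 f=11, (2,4) g=4 f=9, (3,4) g=3 f=9, (4,4) g=2 f=9, (5,4) g=1 f=9]

order=[(3,5) → (2,5) → (1,5) → (1,4) → (1,3)]; open=[(0,3) g=7 f=11, (0,4) g=6 f=11, (0,5) g=5 f=11, (1,2) g=7 f=9, (2,3) g=7 f=11, (2,4) g=4 f=9, (3,4) g=3 f=9, (4,4) g=2 f=9, (5,4) g=1 f=9]; closed=[(1,3), (1,4), (1,5), (2,5), (3,5), (4,5), (5,5)]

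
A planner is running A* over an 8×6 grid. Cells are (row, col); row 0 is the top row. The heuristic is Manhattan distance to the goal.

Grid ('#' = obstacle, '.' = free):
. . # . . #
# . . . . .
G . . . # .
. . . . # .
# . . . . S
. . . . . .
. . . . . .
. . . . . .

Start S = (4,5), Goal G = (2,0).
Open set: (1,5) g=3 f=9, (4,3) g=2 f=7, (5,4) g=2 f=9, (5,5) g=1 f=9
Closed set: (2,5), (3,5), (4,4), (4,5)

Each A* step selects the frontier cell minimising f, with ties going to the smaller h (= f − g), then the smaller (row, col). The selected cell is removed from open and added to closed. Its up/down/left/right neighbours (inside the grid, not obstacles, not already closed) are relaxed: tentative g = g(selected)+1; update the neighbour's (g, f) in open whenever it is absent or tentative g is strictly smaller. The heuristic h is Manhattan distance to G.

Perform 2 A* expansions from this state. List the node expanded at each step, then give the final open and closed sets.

step 1: expand (4,3) (f=7, h=5) → closed; open now [(1,5) g=3 f=9, (3,3) g=3 f=7, (4,2) g=3 f=7, (5,3) g=3 f=9, (5,4) g=2 f=9, (5,5) g=1 f=9]
step 2: expand (3,3) (f=7, h=4) → closed; open now [(1,5) g=3 f=9, (2,3) g=4 f=7, (3,2) g=4 f=7, (4,2) g=3 f=7, (5,3) g=3 f=9, (5,4) g=2 f=9, (5,5) g=1 f=9]

order=[(4,3) → (3,3)]; open=[(1,5) g=3 f=9, (2,3) g=4 f=7, (3,2) g=4 f=7, (4,2) g=3 f=7, (5,3) g=3 f=9, (5,4) g=2 f=9, (5,5) g=1 f=9]; closed=[(2,5), (3,3), (3,5), (4,3), (4,4), (4,5)]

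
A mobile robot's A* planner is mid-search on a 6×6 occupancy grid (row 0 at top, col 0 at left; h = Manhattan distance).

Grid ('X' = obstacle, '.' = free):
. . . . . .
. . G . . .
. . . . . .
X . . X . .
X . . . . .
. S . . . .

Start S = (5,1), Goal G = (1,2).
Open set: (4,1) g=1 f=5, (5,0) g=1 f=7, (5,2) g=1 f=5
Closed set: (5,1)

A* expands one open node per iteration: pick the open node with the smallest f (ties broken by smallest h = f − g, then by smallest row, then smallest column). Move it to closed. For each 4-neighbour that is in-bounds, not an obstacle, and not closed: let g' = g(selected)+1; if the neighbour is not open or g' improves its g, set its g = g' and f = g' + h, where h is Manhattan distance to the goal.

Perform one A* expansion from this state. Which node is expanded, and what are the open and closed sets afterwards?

step 1: expand (4,1) (f=5, h=4) → closed; open now [(3,1) g=2 f=5, (4,2) g=2 f=5, (5,0) g=1 f=7, (5,2) g=1 f=5]

expanded=(4,1); open=[(3,1) g=2 f=5, (4,2) g=2 f=5, (5,0) g=1 f=7, (5,2) g=1 f=5]; closed=[(4,1), (5,1)]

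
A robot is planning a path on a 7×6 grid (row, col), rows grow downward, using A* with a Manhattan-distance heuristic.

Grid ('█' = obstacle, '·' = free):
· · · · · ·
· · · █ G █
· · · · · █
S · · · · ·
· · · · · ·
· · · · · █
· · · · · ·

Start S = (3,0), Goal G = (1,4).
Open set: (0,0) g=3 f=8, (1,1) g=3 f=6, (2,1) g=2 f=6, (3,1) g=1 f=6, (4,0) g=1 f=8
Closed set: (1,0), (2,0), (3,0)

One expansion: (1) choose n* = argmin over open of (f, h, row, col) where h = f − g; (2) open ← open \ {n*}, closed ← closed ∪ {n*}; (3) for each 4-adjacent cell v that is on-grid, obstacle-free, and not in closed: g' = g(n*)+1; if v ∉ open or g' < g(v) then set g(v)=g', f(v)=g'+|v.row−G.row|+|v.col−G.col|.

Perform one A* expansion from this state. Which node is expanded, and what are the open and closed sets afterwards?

expanded=(1,1); open=[(0,0) g=3 f=8, (0,1) g=4 f=8, (1,2) g=4 f=6, (2,1) g=2 f=6, (3,1) g=1 f=6, (4,0) g=1 f=8]; closed=[(1,0), (1,1), (2,0), (3,0)]

step 1: expand (1,1) (f=6, h=3) → closed; open now [(0,0) g=3 f=8, (0,1) g=4 f=8, (1,2) g=4 f=6, (2,1) g=2 f=6, (3,1) g=1 f=6, (4,0) g=1 f=8]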